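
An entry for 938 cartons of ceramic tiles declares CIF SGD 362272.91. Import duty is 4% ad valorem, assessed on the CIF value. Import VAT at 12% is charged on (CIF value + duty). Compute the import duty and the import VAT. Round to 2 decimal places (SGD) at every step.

Import duty = 362272.91 × 4% = 14490.92
VAT base = CIF + duty = 362272.91 + 14490.92 = 376763.83
Import VAT = 376763.83 × 12% = 45211.66

Import duty: SGD 14490.92; import VAT: SGD 45211.66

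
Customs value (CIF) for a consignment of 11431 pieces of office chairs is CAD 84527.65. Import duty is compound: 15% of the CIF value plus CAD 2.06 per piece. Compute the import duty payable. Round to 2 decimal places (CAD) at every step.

Import duty: CAD 36227.01

Ad valorem component: 84527.65 × 15% = 12679.15
Specific component: 11431 × 2.06 = 23547.86
Import duty = 12679.15 + 23547.86 = 36227.01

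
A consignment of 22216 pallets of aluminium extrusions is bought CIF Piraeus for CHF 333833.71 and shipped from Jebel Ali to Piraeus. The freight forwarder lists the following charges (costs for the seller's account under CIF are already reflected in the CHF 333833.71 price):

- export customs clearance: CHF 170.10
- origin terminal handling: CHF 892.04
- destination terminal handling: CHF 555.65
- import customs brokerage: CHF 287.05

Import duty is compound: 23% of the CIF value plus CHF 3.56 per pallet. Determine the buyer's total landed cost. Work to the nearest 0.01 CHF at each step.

CIF: the seller pays costs through ocean freight and marine insurance to the destination port.
Already in the invoice (seller's account under CIF): export clearance, origin terminal — exclude.
The CIF price already equals the CIF value: 333833.71
Ad valorem component: 333833.71 × 23% = 76781.75
Specific component: 22216 × 3.56 = 79088.96
Import duty = 76781.75 + 79088.96 = 155870.71
Buyer bears: destination terminal 555.65 + brokerage 287.05 + duty 155870.71 = 156713.41
Landed cost = invoice 333833.71 + 156713.41 = 490547.12

Total landed cost: CHF 490547.12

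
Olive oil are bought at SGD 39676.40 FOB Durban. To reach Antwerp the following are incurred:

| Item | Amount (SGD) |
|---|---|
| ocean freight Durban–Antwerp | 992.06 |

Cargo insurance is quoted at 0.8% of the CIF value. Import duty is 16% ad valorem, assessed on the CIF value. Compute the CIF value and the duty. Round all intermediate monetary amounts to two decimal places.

CIF value: SGD 40996.43; import duty: SGD 6559.43

Let C be the CIF value. C = FOB price + freight + 0.8% × C
C − 0.8% × C = 39676.40 + 992.06
0.992 × C = 40668.46
C = 40668.46 / 0.992 = 40996.43
Insurance premium = 0.8% × 40996.43 = 327.97
Import duty = 40996.43 × 16% = 6559.43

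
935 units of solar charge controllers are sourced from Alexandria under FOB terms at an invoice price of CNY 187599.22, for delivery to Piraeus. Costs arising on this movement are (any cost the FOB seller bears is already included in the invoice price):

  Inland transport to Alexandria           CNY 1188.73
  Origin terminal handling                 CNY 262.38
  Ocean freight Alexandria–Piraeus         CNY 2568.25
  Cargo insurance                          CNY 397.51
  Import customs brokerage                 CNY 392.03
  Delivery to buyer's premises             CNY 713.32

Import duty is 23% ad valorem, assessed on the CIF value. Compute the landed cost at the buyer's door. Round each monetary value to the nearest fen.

FOB: the seller bears costs until goods are on board at the origin port; the buyer bears freight, insurance and all costs thereafter.
Already in the invoice (seller's account under FOB): inland to port, origin terminal — exclude.
CIF value = FOB price + freight + insurance = 187599.22 + 2568.25 + 397.51 = 190564.98
Import duty = 190564.98 × 23% = 43829.95
Buyer bears: freight 2568.25 + insurance 397.51 + brokerage 392.03 + delivery 713.32 + duty 43829.95 = 47901.06
Landed cost = invoice 187599.22 + 47901.06 = 235500.28

Total landed cost: CNY 235500.28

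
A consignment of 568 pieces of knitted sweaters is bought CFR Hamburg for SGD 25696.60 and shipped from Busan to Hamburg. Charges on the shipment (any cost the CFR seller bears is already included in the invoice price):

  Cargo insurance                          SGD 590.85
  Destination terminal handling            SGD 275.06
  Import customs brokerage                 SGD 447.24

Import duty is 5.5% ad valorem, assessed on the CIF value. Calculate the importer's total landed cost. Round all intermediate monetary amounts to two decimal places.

Total landed cost: SGD 28455.56

CFR: the seller pays costs through ocean freight to the destination port, but not insurance.
CIF value = CFR price + insurance = 25696.60 + 590.85 = 26287.45
Import duty = 26287.45 × 5.5% = 1445.81
Buyer bears: insurance 590.85 + destination terminal 275.06 + brokerage 447.24 + duty 1445.81 = 2758.96
Landed cost = invoice 25696.60 + 2758.96 = 28455.56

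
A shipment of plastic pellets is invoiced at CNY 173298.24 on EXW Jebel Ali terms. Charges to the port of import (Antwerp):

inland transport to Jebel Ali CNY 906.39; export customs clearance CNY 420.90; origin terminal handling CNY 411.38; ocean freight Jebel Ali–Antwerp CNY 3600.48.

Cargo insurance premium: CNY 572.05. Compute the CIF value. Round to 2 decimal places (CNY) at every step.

CIF = EXW price + pre-shipment costs + freight + insurance
CIF = 173298.24 + 906.39 + 420.90 + 411.38 + 3600.48 + 572.05 = 179209.44

CIF value: CNY 179209.44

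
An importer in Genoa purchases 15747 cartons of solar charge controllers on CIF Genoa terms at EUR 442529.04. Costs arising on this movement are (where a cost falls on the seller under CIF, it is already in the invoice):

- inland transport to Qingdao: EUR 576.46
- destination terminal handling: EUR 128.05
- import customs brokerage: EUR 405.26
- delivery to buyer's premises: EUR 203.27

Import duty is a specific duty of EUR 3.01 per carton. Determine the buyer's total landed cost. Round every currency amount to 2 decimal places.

Total landed cost: EUR 490664.09

CIF: the seller pays costs through ocean freight and marine insurance to the destination port.
Already in the invoice (seller's account under CIF): inland to port — exclude.
The CIF price already equals the CIF value: 442529.04
Import duty = 15747 × 3.01 = 47398.47
Buyer bears: destination terminal 128.05 + brokerage 405.26 + delivery 203.27 + duty 47398.47 = 48135.05
Landed cost = invoice 442529.04 + 48135.05 = 490664.09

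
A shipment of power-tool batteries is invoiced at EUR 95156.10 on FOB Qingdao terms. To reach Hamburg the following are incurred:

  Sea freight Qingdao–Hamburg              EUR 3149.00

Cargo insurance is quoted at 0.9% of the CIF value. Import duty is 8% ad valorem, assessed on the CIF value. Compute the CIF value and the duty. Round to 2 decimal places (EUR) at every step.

CIF value: EUR 99197.88; import duty: EUR 7935.83

Let C be the CIF value. C = FOB price + freight + 0.9% × C
C − 0.9% × C = 95156.10 + 3149.00
0.991 × C = 98305.10
C = 98305.10 / 0.991 = 99197.88
Insurance premium = 0.9% × 99197.88 = 892.78
Import duty = 99197.88 × 8% = 7935.83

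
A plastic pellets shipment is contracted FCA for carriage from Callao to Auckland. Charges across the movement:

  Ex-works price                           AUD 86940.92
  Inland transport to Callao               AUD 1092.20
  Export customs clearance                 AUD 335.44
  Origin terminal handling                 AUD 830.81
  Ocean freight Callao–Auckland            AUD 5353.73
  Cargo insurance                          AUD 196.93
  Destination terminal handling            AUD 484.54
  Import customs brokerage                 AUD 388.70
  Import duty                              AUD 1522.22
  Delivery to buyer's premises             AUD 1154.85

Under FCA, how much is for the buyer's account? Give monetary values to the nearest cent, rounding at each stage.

FCA: the seller delivers export-cleared goods to the carrier; the buyer bears costs from that point.
Seller's account: goods 86940.92 + inland to port 1092.20 + export clearance 335.44 = 88368.56
Buyer's account: origin terminal 830.81 + freight 5353.73 + insurance 196.93 + destination terminal 484.54 + brokerage 388.70 + duty 1522.22 + delivery 1154.85 = 9931.78

Buyer's account: AUD 9931.78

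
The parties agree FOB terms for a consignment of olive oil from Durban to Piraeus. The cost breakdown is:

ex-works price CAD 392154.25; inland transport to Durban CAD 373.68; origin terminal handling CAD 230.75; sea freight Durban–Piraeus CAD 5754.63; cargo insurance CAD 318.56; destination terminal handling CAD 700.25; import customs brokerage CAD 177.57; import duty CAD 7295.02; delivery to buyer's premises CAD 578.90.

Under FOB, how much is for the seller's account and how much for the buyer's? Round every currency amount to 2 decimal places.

Seller: CAD 392758.68; buyer: CAD 14824.93

FOB: the seller bears costs until goods are on board at the origin port; the buyer bears freight, insurance and all costs thereafter.
Seller's account: goods 392154.25 + inland to port 373.68 + origin terminal 230.75 = 392758.68
Buyer's account: freight 5754.63 + insurance 318.56 + destination terminal 700.25 + brokerage 177.57 + duty 7295.02 + delivery 578.90 = 14824.93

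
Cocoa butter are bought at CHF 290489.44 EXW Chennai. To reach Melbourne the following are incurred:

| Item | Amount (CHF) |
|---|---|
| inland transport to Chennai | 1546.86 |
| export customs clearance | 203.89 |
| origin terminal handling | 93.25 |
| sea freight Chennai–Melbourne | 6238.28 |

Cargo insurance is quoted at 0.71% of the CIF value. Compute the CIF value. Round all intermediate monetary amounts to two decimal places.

Let C be the CIF value. C = EXW price + pre-shipment costs + freight + 0.71% × C
C − 0.71% × C = 290489.44 + 1546.86 + 203.89 + 93.25 + 6238.28
0.9929 × C = 298571.72
C = 298571.72 / 0.9929 = 300706.74
Insurance premium = 0.71% × 300706.74 = 2135.02

CIF value: CHF 300706.74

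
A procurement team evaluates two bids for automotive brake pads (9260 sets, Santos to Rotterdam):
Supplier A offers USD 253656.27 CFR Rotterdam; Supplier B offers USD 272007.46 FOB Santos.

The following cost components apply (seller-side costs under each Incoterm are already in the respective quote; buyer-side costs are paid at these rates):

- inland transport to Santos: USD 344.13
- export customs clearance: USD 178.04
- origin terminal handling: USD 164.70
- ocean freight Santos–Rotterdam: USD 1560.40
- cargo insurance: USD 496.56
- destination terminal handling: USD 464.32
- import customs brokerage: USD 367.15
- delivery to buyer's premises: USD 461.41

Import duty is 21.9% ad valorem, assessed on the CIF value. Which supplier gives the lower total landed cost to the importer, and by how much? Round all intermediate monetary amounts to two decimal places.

Supplier A (CFR):
CIF value = CFR price + insurance = 253656.27 + 496.56 = 254152.83
Import duty = 254152.83 × 21.9% = 55659.47
Buyer bears (A): 496.56 + 464.32 + 367.15 + 461.41 = 1789.44
Landed cost (A) = invoice 253656.27 + 1789.44 + duty 55659.47 = 311105.18
Supplier B (FOB):
CIF value = FOB price + freight + insurance = 272007.46 + 1560.40 + 496.56 = 274064.42
Import duty = 274064.42 × 21.9% = 60020.11
Buyer bears (B): 1560.40 + 496.56 + 464.32 + 367.15 + 461.41 = 3349.84
Landed cost (B) = invoice 272007.46 + 3349.84 + duty 60020.11 = 335377.41
Difference = |311105.18 − 335377.41| = 24272.23

Supplier A is cheaper by USD 24272.23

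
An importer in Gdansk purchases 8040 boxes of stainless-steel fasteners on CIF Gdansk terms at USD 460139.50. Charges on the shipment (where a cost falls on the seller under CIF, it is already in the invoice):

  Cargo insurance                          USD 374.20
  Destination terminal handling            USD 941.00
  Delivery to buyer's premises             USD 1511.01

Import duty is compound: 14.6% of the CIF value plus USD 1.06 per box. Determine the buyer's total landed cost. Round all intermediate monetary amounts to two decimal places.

Total landed cost: USD 538294.28

CIF: the seller pays costs through ocean freight and marine insurance to the destination port.
Already in the invoice (seller's account under CIF): insurance — exclude.
The CIF price already equals the CIF value: 460139.50
Ad valorem component: 460139.50 × 14.6% = 67180.37
Specific component: 8040 × 1.06 = 8522.40
Import duty = 67180.37 + 8522.40 = 75702.77
Buyer bears: destination terminal 941.00 + delivery 1511.01 + duty 75702.77 = 78154.78
Landed cost = invoice 460139.50 + 78154.78 = 538294.28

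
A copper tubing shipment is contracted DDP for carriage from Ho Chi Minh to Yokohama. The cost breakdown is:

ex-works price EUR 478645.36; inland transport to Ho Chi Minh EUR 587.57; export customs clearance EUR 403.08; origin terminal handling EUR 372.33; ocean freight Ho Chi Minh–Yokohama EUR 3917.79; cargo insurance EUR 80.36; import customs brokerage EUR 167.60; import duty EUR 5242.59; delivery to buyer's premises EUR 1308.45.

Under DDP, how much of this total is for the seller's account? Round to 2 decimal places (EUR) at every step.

Seller's account: EUR 490725.13

DDP: the seller bears all costs including import duty.
Seller's account: goods 478645.36 + inland to port 587.57 + export clearance 403.08 + origin terminal 372.33 + freight 3917.79 + insurance 80.36 + brokerage 167.60 + duty 5242.59 + delivery 1308.45 = 490725.13
Buyer's account: 0.00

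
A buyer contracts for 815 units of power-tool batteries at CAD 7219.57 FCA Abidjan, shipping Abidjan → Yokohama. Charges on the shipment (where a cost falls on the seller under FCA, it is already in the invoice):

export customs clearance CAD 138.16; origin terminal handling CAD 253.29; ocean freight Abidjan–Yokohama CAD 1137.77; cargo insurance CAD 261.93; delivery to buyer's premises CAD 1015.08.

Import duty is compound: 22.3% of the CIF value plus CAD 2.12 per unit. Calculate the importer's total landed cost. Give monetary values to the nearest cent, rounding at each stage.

FCA: the seller delivers export-cleared goods to the carrier; the buyer bears costs from that point.
Already in the invoice (seller's account under FCA): export clearance — exclude.
CIF value = FCA price + origin terminal + freight + insurance = 7219.57 + 253.29 + 1137.77 + 261.93 = 8872.56
Ad valorem component: 8872.56 × 22.3% = 1978.58
Specific component: 815 × 2.12 = 1727.80
Import duty = 1978.58 + 1727.80 = 3706.38
Buyer bears: origin terminal 253.29 + freight 1137.77 + insurance 261.93 + delivery 1015.08 + duty 3706.38 = 6374.45
Landed cost = invoice 7219.57 + 6374.45 = 13594.02

Total landed cost: CAD 13594.02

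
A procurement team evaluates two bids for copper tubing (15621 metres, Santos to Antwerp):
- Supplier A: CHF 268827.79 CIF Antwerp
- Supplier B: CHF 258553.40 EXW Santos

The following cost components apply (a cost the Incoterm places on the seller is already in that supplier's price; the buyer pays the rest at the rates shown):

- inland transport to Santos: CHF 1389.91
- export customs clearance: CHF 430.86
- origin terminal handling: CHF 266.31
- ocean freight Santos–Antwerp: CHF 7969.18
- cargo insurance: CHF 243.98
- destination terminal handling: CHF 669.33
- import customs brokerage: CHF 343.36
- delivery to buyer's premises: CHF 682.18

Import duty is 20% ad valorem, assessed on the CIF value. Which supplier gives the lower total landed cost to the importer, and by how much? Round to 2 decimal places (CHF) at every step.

Supplier A (CIF):
The CIF price already equals the CIF value: 268827.79
Import duty = 268827.79 × 20% = 53765.56
Buyer bears (A): 669.33 + 343.36 + 682.18 = 1694.87
Landed cost (A) = invoice 268827.79 + 1694.87 + duty 53765.56 = 324288.22
Supplier B (EXW):
CIF value = EXW price + inland to port + export clearance + origin terminal + freight + insurance = 258553.40 + 1389.91 + 430.86 + 266.31 + 7969.18 + 243.98 = 268853.64
Import duty = 268853.64 × 20% = 53770.73
Buyer bears (B): 1389.91 + 430.86 + 266.31 + 7969.18 + 243.98 + 669.33 + 343.36 + 682.18 = 11995.11
Landed cost (B) = invoice 258553.40 + 11995.11 + duty 53770.73 = 324319.24
Difference = |324288.22 − 324319.24| = 31.02

Supplier A is cheaper by CHF 31.02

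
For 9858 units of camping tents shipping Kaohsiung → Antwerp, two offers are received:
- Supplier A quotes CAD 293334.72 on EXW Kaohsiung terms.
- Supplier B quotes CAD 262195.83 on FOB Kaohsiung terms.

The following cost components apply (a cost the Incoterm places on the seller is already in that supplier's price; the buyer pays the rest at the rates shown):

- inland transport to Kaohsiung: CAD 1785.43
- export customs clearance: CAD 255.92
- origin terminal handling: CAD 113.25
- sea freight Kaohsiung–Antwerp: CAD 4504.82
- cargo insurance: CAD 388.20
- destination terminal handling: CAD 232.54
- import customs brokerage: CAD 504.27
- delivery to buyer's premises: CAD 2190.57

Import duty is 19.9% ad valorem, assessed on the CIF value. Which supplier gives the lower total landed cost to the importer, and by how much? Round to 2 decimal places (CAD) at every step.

Supplier B is cheaper by CAD 39918.90

Supplier A (EXW):
CIF value = EXW price + inland to port + export clearance + origin terminal + freight + insurance = 293334.72 + 1785.43 + 255.92 + 113.25 + 4504.82 + 388.20 = 300382.34
Import duty = 300382.34 × 19.9% = 59776.09
Buyer bears (A): 1785.43 + 255.92 + 113.25 + 4504.82 + 388.20 + 232.54 + 504.27 + 2190.57 = 9975.00
Landed cost (A) = invoice 293334.72 + 9975.00 + duty 59776.09 = 363085.81
Supplier B (FOB):
CIF value = FOB price + freight + insurance = 262195.83 + 4504.82 + 388.20 = 267088.85
Import duty = 267088.85 × 19.9% = 53150.68
Buyer bears (B): 4504.82 + 388.20 + 232.54 + 504.27 + 2190.57 = 7820.40
Landed cost (B) = invoice 262195.83 + 7820.40 + duty 53150.68 = 323166.91
Difference = |363085.81 − 323166.91| = 39918.90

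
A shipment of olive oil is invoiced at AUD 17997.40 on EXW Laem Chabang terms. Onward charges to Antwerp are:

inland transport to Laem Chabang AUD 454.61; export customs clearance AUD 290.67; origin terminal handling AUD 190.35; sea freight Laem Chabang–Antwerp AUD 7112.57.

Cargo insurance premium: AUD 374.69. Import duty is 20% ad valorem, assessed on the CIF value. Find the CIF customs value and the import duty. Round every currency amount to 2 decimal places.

CIF = EXW price + pre-shipment costs + freight + insurance
CIF = 17997.40 + 454.61 + 290.67 + 190.35 + 7112.57 + 374.69 = 26420.29
Import duty = 26420.29 × 20% = 5284.06

CIF value: AUD 26420.29; import duty: AUD 5284.06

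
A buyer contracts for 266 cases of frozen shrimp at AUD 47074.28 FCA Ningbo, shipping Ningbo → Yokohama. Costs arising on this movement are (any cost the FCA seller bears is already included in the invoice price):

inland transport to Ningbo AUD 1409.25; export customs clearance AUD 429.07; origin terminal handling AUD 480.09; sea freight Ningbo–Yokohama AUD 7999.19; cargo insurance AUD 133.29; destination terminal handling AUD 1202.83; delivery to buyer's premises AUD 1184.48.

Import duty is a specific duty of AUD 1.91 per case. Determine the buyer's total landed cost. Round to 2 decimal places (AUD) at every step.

Total landed cost: AUD 58582.22

FCA: the seller delivers export-cleared goods to the carrier; the buyer bears costs from that point.
Already in the invoice (seller's account under FCA): inland to port, export clearance — exclude.
CIF value = FCA price + origin terminal + freight + insurance = 47074.28 + 480.09 + 7999.19 + 133.29 = 55686.85
Import duty = 266 × 1.91 = 508.06
Buyer bears: origin terminal 480.09 + freight 7999.19 + insurance 133.29 + destination terminal 1202.83 + delivery 1184.48 + duty 508.06 = 11507.94
Landed cost = invoice 47074.28 + 11507.94 = 58582.22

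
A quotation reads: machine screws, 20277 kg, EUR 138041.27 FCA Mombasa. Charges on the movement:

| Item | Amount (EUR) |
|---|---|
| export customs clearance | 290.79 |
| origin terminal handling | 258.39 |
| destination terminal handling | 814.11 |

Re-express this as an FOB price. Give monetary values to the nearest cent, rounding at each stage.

FOB price: EUR 138299.66

Not relevant to the conversion: export clearance — on the seller under both FCA and FOB; already in the FCA price and stays in the FOB price. destination terminal — on the buyer under both terms; not part of either seller's price.
From FCA to FOB, the seller additionally bears: origin terminal.
FOB price = 138041.27 + 258.39 = 138299.66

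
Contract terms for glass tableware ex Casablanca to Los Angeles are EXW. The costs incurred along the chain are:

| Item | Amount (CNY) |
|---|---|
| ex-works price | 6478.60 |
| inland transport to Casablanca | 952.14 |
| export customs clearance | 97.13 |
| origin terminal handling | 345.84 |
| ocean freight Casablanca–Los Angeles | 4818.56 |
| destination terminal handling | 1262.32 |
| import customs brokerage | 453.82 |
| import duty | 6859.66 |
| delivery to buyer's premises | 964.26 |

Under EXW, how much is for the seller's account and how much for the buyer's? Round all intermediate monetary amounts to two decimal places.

Seller: CNY 6478.60; buyer: CNY 15753.73

EXW: the seller makes goods available at their premises; the buyer bears all onward costs.
Seller's account: goods 6478.60 = 6478.60
Buyer's account: inland to port 952.14 + export clearance 97.13 + origin terminal 345.84 + freight 4818.56 + destination terminal 1262.32 + brokerage 453.82 + duty 6859.66 + delivery 964.26 = 15753.73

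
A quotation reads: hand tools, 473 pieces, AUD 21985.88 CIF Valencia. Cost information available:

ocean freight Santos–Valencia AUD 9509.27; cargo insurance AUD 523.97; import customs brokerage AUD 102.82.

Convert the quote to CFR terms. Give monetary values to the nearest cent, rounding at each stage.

CFR price: AUD 21461.91

Not relevant to the conversion: freight — on the seller under both CIF and CFR; already in the CIF price and stays in the CFR price. brokerage — on the buyer under both terms; not part of either seller's price.
From CIF to CFR, the seller no longer bears: insurance.
CFR price = 21985.88 − 523.97 = 21461.91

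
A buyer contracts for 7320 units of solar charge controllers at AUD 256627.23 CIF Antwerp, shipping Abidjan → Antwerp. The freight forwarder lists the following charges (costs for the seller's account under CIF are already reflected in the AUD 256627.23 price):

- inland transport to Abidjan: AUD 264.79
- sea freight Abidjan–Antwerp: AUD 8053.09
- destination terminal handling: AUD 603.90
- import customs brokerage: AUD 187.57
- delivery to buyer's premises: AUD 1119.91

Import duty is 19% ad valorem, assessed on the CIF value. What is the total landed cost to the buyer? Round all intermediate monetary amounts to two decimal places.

CIF: the seller pays costs through ocean freight and marine insurance to the destination port.
Already in the invoice (seller's account under CIF): inland to port, freight — exclude.
The CIF price already equals the CIF value: 256627.23
Import duty = 256627.23 × 19% = 48759.17
Buyer bears: destination terminal 603.90 + brokerage 187.57 + delivery 1119.91 + duty 48759.17 = 50670.55
Landed cost = invoice 256627.23 + 50670.55 = 307297.78

Total landed cost: AUD 307297.78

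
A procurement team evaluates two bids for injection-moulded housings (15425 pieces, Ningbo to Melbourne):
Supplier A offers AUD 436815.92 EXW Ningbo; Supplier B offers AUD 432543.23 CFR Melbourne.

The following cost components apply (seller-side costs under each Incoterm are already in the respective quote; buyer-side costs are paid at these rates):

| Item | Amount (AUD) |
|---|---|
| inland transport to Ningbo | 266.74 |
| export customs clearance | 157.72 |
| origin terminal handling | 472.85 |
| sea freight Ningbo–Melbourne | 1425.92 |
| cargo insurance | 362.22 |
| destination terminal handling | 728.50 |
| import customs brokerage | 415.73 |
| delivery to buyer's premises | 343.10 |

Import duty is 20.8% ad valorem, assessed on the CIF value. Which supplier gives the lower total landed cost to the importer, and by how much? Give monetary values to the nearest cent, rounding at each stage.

Supplier B is cheaper by AUD 7967.87

Supplier A (EXW):
CIF value = EXW price + inland to port + export clearance + origin terminal + freight + insurance = 436815.92 + 266.74 + 157.72 + 472.85 + 1425.92 + 362.22 = 439501.37
Import duty = 439501.37 × 20.8% = 91416.28
Buyer bears (A): 266.74 + 157.72 + 472.85 + 1425.92 + 362.22 + 728.50 + 415.73 + 343.10 = 4172.78
Landed cost (A) = invoice 436815.92 + 4172.78 + duty 91416.28 = 532404.98
Supplier B (CFR):
CIF value = CFR price + insurance = 432543.23 + 362.22 = 432905.45
Import duty = 432905.45 × 20.8% = 90044.33
Buyer bears (B): 362.22 + 728.50 + 415.73 + 343.10 = 1849.55
Landed cost (B) = invoice 432543.23 + 1849.55 + duty 90044.33 = 524437.11
Difference = |532404.98 − 524437.11| = 7967.87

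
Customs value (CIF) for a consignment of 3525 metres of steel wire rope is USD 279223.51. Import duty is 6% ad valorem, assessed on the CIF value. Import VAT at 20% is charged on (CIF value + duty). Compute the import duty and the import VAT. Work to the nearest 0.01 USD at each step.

Import duty = 279223.51 × 6% = 16753.41
VAT base = CIF + duty = 279223.51 + 16753.41 = 295976.92
Import VAT = 295976.92 × 20% = 59195.38

Import duty: USD 16753.41; import VAT: USD 59195.38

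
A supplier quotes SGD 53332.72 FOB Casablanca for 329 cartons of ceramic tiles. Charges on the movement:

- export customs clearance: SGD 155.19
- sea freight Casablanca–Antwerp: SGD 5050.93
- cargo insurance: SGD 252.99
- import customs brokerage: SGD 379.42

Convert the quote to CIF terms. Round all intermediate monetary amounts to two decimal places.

CIF price: SGD 58636.64

Not relevant to the conversion: export clearance — on the seller under both FOB and CIF; already in the FOB price and stays in the CIF price. brokerage — on the buyer under both terms; not part of either seller's price.
From FOB to CIF, the seller additionally bears: freight, insurance.
CIF price = 53332.72 + 5050.93 + 252.99 = 58636.64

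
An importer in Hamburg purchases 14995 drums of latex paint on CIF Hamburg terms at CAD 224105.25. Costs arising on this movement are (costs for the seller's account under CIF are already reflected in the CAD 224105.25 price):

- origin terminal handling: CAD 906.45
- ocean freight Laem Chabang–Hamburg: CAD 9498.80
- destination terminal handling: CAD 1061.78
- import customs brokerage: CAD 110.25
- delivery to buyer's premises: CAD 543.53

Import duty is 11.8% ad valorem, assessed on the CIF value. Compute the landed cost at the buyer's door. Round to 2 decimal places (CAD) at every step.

CIF: the seller pays costs through ocean freight and marine insurance to the destination port.
Already in the invoice (seller's account under CIF): origin terminal, freight — exclude.
The CIF price already equals the CIF value: 224105.25
Import duty = 224105.25 × 11.8% = 26444.42
Buyer bears: destination terminal 1061.78 + brokerage 110.25 + delivery 543.53 + duty 26444.42 = 28159.98
Landed cost = invoice 224105.25 + 28159.98 = 252265.23

Total landed cost: CAD 252265.23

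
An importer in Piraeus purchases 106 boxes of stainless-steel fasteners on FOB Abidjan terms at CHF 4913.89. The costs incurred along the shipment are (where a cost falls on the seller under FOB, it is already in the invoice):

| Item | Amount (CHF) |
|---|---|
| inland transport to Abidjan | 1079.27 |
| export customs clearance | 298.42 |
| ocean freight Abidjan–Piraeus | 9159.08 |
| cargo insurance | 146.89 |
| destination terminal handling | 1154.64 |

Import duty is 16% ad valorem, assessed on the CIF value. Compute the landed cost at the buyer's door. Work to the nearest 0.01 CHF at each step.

Total landed cost: CHF 17649.68

FOB: the seller bears costs until goods are on board at the origin port; the buyer bears freight, insurance and all costs thereafter.
Already in the invoice (seller's account under FOB): inland to port, export clearance — exclude.
CIF value = FOB price + freight + insurance = 4913.89 + 9159.08 + 146.89 = 14219.86
Import duty = 14219.86 × 16% = 2275.18
Buyer bears: freight 9159.08 + insurance 146.89 + destination terminal 1154.64 + duty 2275.18 = 12735.79
Landed cost = invoice 4913.89 + 12735.79 = 17649.68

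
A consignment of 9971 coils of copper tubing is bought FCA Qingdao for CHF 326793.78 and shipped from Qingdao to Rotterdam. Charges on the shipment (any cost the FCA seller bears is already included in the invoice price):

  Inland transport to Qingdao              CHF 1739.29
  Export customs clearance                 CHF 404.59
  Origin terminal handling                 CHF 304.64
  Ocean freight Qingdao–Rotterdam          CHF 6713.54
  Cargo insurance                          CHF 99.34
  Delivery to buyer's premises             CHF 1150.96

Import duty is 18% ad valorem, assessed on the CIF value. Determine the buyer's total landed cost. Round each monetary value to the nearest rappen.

Total landed cost: CHF 395166.29

FCA: the seller delivers export-cleared goods to the carrier; the buyer bears costs from that point.
Already in the invoice (seller's account under FCA): inland to port, export clearance — exclude.
CIF value = FCA price + origin terminal + freight + insurance = 326793.78 + 304.64 + 6713.54 + 99.34 = 333911.30
Import duty = 333911.30 × 18% = 60104.03
Buyer bears: origin terminal 304.64 + freight 6713.54 + insurance 99.34 + delivery 1150.96 + duty 60104.03 = 68372.51
Landed cost = invoice 326793.78 + 68372.51 = 395166.29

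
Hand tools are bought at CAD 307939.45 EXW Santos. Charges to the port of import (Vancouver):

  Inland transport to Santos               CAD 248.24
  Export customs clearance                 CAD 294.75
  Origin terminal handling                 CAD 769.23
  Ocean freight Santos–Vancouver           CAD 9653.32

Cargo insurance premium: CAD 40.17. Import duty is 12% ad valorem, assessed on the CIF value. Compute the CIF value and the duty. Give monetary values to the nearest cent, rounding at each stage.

CIF value: CAD 318945.16; import duty: CAD 38273.42

CIF = EXW price + pre-shipment costs + freight + insurance
CIF = 307939.45 + 248.24 + 294.75 + 769.23 + 9653.32 + 40.17 = 318945.16
Import duty = 318945.16 × 12% = 38273.42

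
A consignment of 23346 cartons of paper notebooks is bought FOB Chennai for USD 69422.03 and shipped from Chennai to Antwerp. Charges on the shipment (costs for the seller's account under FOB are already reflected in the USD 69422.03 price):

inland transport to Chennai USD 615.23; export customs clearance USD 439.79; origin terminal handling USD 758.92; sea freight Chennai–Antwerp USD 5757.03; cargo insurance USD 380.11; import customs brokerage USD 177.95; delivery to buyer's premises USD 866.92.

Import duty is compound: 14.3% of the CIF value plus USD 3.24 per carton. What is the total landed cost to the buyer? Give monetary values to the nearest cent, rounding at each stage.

FOB: the seller bears costs until goods are on board at the origin port; the buyer bears freight, insurance and all costs thereafter.
Already in the invoice (seller's account under FOB): inland to port, export clearance, origin terminal — exclude.
CIF value = FOB price + freight + insurance = 69422.03 + 5757.03 + 380.11 = 75559.17
Ad valorem component: 75559.17 × 14.3% = 10804.96
Specific component: 23346 × 3.24 = 75641.04
Import duty = 10804.96 + 75641.04 = 86446.00
Buyer bears: freight 5757.03 + insurance 380.11 + brokerage 177.95 + delivery 866.92 + duty 86446.00 = 93628.01
Landed cost = invoice 69422.03 + 93628.01 = 163050.04

Total landed cost: USD 163050.04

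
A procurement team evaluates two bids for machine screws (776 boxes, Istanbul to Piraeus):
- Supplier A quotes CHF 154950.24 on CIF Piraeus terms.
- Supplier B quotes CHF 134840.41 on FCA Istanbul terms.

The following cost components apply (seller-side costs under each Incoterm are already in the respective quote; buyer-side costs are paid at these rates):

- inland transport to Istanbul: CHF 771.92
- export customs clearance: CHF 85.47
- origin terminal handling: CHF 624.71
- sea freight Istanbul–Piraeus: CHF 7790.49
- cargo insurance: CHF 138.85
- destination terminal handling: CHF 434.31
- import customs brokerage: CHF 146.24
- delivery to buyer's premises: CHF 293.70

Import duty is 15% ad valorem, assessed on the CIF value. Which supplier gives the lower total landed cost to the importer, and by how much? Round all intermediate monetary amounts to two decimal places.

Supplier A (CIF):
The CIF price already equals the CIF value: 154950.24
Import duty = 154950.24 × 15% = 23242.54
Buyer bears (A): 434.31 + 146.24 + 293.70 = 874.25
Landed cost (A) = invoice 154950.24 + 874.25 + duty 23242.54 = 179067.03
Supplier B (FCA):
CIF value = FCA price + origin terminal + freight + insurance = 134840.41 + 624.71 + 7790.49 + 138.85 = 143394.46
Import duty = 143394.46 × 15% = 21509.17
Buyer bears (B): 624.71 + 7790.49 + 138.85 + 434.31 + 146.24 + 293.70 = 9428.30
Landed cost (B) = invoice 134840.41 + 9428.30 + duty 21509.17 = 165777.88
Difference = |179067.03 − 165777.88| = 13289.15

Supplier B is cheaper by CHF 13289.15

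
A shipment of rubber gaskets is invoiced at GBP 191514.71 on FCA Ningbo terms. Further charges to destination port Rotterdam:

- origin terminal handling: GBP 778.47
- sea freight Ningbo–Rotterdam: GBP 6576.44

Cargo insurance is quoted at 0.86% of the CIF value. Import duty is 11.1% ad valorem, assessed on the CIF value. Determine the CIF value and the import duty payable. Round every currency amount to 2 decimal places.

CIF value: GBP 200594.73; import duty: GBP 22266.02

Let C be the CIF value. C = FCA price + pre-shipment costs + freight + 0.86% × C
C − 0.86% × C = 191514.71 + 778.47 + 6576.44
0.9914 × C = 198869.62
C = 198869.62 / 0.9914 = 200594.73
Insurance premium = 0.86% × 200594.73 = 1725.11
Import duty = 200594.73 × 11.1% = 22266.02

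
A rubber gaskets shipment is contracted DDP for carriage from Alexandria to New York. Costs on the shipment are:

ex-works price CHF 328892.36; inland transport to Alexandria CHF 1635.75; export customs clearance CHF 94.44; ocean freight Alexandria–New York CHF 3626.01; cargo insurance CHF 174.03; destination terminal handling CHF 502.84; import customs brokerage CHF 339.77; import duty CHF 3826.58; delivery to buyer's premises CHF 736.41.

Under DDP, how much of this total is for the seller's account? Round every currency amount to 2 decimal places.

Seller's account: CHF 339828.19

DDP: the seller bears all costs including import duty.
Seller's account: goods 328892.36 + inland to port 1635.75 + export clearance 94.44 + freight 3626.01 + insurance 174.03 + destination terminal 502.84 + brokerage 339.77 + duty 3826.58 + delivery 736.41 = 339828.19
Buyer's account: 0.00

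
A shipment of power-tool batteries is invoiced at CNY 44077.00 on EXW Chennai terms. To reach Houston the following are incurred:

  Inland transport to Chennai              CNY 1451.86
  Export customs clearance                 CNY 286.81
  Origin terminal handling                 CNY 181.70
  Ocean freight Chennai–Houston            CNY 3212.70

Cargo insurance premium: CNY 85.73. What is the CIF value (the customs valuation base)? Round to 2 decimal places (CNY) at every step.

CIF = EXW price + pre-shipment costs + freight + insurance
CIF = 44077.00 + 1451.86 + 286.81 + 181.70 + 3212.70 + 85.73 = 49295.80

CIF value: CNY 49295.80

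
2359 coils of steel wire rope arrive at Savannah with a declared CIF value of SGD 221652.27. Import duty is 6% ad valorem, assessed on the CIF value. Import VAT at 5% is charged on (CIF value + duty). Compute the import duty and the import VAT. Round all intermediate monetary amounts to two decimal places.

Import duty: SGD 13299.14; import VAT: SGD 11747.57

Import duty = 221652.27 × 6% = 13299.14
VAT base = CIF + duty = 221652.27 + 13299.14 = 234951.41
Import VAT = 234951.41 × 5% = 11747.57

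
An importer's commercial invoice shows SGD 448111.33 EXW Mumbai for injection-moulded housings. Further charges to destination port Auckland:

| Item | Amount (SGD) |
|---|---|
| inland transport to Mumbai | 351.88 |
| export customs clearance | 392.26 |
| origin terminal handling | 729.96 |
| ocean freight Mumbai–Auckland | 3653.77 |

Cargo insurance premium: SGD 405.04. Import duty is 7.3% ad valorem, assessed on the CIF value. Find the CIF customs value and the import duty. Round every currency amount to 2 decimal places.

CIF value: SGD 453644.24; import duty: SGD 33116.03

CIF = EXW price + pre-shipment costs + freight + insurance
CIF = 448111.33 + 351.88 + 392.26 + 729.96 + 3653.77 + 405.04 = 453644.24
Import duty = 453644.24 × 7.3% = 33116.03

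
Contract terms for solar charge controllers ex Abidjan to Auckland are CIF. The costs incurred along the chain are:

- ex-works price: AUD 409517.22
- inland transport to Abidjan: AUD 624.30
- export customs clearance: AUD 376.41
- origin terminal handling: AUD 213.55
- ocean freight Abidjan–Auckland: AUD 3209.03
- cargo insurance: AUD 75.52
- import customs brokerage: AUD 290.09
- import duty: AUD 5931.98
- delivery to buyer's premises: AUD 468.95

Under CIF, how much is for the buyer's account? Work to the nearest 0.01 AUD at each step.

CIF: the seller pays costs through ocean freight and marine insurance to the destination port.
Seller's account: goods 409517.22 + inland to port 624.30 + export clearance 376.41 + origin terminal 213.55 + freight 3209.03 + insurance 75.52 = 414016.03
Buyer's account: brokerage 290.09 + duty 5931.98 + delivery 468.95 = 6691.02

Buyer's account: AUD 6691.02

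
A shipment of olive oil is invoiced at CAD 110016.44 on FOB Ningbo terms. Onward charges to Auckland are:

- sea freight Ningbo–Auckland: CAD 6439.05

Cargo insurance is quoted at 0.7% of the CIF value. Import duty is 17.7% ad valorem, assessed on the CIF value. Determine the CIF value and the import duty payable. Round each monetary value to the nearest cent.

Let C be the CIF value. C = FOB price + freight + 0.7% × C
C − 0.7% × C = 110016.44 + 6439.05
0.993 × C = 116455.49
C = 116455.49 / 0.993 = 117276.42
Insurance premium = 0.7% × 117276.42 = 820.93
Import duty = 117276.42 × 17.7% = 20757.93

CIF value: CAD 117276.42; import duty: CAD 20757.93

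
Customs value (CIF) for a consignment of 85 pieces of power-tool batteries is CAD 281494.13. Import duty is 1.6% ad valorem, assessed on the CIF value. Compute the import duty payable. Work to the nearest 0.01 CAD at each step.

Import duty: CAD 4503.91

Import duty = 281494.13 × 1.6% = 4503.91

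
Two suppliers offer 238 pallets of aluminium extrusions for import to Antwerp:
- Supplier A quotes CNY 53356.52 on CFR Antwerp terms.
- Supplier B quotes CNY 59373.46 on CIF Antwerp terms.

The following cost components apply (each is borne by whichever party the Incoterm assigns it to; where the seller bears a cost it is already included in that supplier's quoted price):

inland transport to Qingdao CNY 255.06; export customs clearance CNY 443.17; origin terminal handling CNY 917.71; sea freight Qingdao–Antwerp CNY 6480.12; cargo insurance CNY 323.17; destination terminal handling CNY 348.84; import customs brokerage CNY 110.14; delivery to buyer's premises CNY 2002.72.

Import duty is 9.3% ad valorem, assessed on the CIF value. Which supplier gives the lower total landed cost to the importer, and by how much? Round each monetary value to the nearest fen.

Supplier A is cheaper by CNY 6223.29

Supplier A (CFR):
CIF value = CFR price + insurance = 53356.52 + 323.17 = 53679.69
Import duty = 53679.69 × 9.3% = 4992.21
Buyer bears (A): 323.17 + 348.84 + 110.14 + 2002.72 = 2784.87
Landed cost (A) = invoice 53356.52 + 2784.87 + duty 4992.21 = 61133.60
Supplier B (CIF):
The CIF price already equals the CIF value: 59373.46
Import duty = 59373.46 × 9.3% = 5521.73
Buyer bears (B): 348.84 + 110.14 + 2002.72 = 2461.70
Landed cost (B) = invoice 59373.46 + 2461.70 + duty 5521.73 = 67356.89
Difference = |61133.60 − 67356.89| = 6223.29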